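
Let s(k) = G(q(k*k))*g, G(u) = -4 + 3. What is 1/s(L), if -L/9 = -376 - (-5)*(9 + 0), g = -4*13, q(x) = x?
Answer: 1/52 ≈ 0.019231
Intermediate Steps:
g = -52
G(u) = -1
L = 2979 (L = -9*(-376 - (-5)*(9 + 0)) = -9*(-376 - (-5)*9) = -9*(-376 - 1*(-45)) = -9*(-376 + 45) = -9*(-331) = 2979)
s(k) = 52 (s(k) = -1*(-52) = 52)
1/s(L) = 1/52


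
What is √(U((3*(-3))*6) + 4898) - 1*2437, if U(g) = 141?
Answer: -2437 + √5039 ≈ -2366.0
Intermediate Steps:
√(U((3*(-3))*6) + 4898) - 1*2437 = √(141 + 4898) - 1*2437 = √5039 - 2437 = -2437 + √5039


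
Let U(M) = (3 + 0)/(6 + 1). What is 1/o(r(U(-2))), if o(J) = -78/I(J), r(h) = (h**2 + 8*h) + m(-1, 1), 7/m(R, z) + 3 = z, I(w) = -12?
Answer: 2/13 ≈ 0.15385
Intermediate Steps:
U(M) = 3/7
m(R, z) = 7/(-3 + z)
r(h) = -7/2 + h**2 + 8*h (r(h) = (h**2 + 8*h) + 7/(-3 + 1) = (h**2 + 8*h) + 7/(-2) = (h**2 + 8*h) + 7*(-1/2) = (h**2 + 8*h) - 7/2 = -7/2 + h**2 + 8*h)
o(J) = 13/2 (o(J) = -78/(-12) = -78*(-1/12) = 13/2)
1/o(r(U(-2))) = 1/(13/2) = 2/13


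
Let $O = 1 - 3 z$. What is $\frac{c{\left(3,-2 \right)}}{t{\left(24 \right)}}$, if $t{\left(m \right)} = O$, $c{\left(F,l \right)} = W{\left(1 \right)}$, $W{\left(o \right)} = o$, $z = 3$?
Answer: $- \frac{1}{8} \approx -0.125$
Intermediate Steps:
$O = -8$ ($O = 1 - 9 = -8$)
$c{\left(F,l \right)} = 1$
$t{\left(m \right)} = -8$
$\frac{c{\left(3,-2 \right)}}{t{\left(24 \right)}} = 1 \frac{1}{-8} = 1 \left(- \frac{1}{8}\right) = - \frac{1}{8}$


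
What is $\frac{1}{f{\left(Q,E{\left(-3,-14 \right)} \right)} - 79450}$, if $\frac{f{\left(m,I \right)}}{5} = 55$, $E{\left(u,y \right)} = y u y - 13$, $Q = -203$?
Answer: $- \frac{1}{79175} \approx -1.263 \cdot 10^{-5}$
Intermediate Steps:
$E{\left(u,y \right)} = -13 + u y^{2}$ ($E{\left(u,y \right)} = u y y - 13 = u y^{2} - 13 = -13 + u y^{2}$)
$f{\left(m,I \right)} = 275$ ($f{\left(m,I \right)} = 5 \cdot 55 = 275$)
$\frac{1}{f{\left(Q,E{\left(-3,-14 \right)} \right)} - 79450} = \frac{1}{275 - 79450} = \frac{1}{-79175} = - \frac{1}{79175}$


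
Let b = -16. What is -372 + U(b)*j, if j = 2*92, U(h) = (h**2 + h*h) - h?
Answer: 96780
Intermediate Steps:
U(h) = -h + 2*h**2 (U(h) = (h**2 + h**2) - h = 2*h**2 - h = -h + 2*h**2)
j = 184
-372 + U(b)*j = -372 - 16*(-1 + 2*(-16))*184 = -372 - 16*(-1 - 32)*184 = -372 - 16*(-33)*184 = -372 + 528*184 = -372 + 97152 = 96780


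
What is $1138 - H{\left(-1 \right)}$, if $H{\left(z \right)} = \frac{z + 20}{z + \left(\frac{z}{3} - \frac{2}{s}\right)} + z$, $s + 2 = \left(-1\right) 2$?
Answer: $\frac{5809}{5} \approx 1161.8$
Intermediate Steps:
$s = -4$ ($s = -2 - 2 = -4$)
$H{\left(z \right)} = z + \frac{20 + z}{\frac{1}{2} + \frac{4 z}{3}}$ ($H{\left(z \right)} = \frac{z + 20}{z + \left(\frac{z}{3} - \frac{2}{-4}\right)} + z = \frac{20 + z}{z + \left(z \frac{1}{3} - - \frac{1}{2}\right)} + z = \frac{20 + z}{z + \left(\frac{z}{3} + \frac{1}{2}\right)} + z = \frac{20 + z}{z + \left(\frac{1}{2} + \frac{z}{3}\right)} + z = \frac{20 + z}{\frac{1}{2} + \frac{4 z}{3}} + z = z + \frac{20 + z}{\frac{1}{2} + \frac{4 z}{3}}$)
$1138 - H{\left(-1 \right)} = 1138 - \frac{120 + 8 \left(-1\right)^{2} + 9 \left(-1\right)}{3 + 8 \left(-1\right)} = 1138 - \frac{120 + 8 \cdot 1 - 9}{3 - 8} = 1138 - \frac{120 + 8 - 9}{-5} = 1138 - \left(- \frac{1}{5}\right) 119 = 1138 - - \frac{119}{5} = 1138 + \frac{119}{5} = \frac{5809}{5}$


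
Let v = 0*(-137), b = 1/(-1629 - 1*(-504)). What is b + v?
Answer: -1/1125 ≈ -0.00088889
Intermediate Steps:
b = -1/1125 (b = 1/(-1629 + 504) = 1/(-1125) = -1/1125 ≈ -0.00088889)
v = 0
b + v = -1/1125 + 0 = -1/1125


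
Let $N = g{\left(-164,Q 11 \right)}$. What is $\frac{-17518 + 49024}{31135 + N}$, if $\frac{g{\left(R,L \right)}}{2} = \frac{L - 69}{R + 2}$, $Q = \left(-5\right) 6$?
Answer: $\frac{425331}{420389} \approx 1.0118$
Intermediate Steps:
$Q = -30$
$g{\left(R,L \right)} = \frac{2 \left(-69 + L\right)}{2 + R}$ ($g{\left(R,L \right)} = 2 \frac{L - 69}{R + 2} = 2 \frac{-69 + L}{2 + R} = \frac{2 \left(-69 + L\right)}{2 + R}$)
$N = \frac{133}{27}$ ($N = \frac{2 \left(-69 - 330\right)}{2 - 164} = \frac{2 \left(-69 - 330\right)}{-162} = 2 \left(- \frac{1}{162}\right) \left(-399\right) = \frac{133}{27} \approx 4.9259$)
$\frac{-17518 + 49024}{31135 + N} = \frac{-17518 + 49024}{31135 + \frac{133}{27}} = \frac{31506}{\frac{840778}{27}} = 31506 \cdot \frac{27}{840778} = \frac{425331}{420389}$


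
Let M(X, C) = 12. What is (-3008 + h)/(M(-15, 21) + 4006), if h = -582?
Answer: -1795/2009 ≈ -0.89348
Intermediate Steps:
(-3008 + h)/(M(-15, 21) + 4006) = (-3008 - 582)/(12 + 4006) = -3590/4018 = -3590*1/4018 = -1795/2009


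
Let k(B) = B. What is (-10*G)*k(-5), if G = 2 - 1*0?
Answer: 100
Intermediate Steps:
G = 2 (G = 2 + 0 = 2)
(-10*G)*k(-5) = -10*2*(-5) = -20*(-5) = 100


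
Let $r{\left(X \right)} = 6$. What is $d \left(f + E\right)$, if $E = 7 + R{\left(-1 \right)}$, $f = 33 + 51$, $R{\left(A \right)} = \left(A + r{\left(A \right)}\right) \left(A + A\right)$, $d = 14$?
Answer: $1134$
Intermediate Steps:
$R{\left(A \right)} = 2 A \left(6 + A\right)$ ($R{\left(A \right)} = \left(A + 6\right) \left(A + A\right) = \left(6 + A\right) 2 A = 2 A \left(6 + A\right)$)
$f = 84$
$E = -3$ ($E = 7 + 2 \left(-1\right) \left(6 - 1\right) = 7 + 2 \left(-1\right) 5 = 7 - 10 = -3$)
$d \left(f + E\right) = 14 \left(84 - 3\right) = 14 \cdot 81 = 1134$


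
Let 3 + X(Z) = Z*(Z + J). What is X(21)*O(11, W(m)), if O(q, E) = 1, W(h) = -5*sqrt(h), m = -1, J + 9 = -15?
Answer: -66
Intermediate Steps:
J = -24 (J = -9 - 15 = -24)
X(Z) = -3 + Z*(-24 + Z) (X(Z) = -3 + Z*(Z - 24) = -3 + Z*(-24 + Z))
X(21)*O(11, W(m)) = (-3 + 21**2 - 24*21)*1 = (-3 + 441 - 504)*1 = -66*1 = -66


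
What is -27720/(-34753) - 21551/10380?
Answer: -461228303/360736140 ≈ -1.2786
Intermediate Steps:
-27720/(-34753) - 21551/10380 = -27720*(-1/34753) - 21551*1/10380 = 27720/34753 - 21551/10380 = -461228303/360736140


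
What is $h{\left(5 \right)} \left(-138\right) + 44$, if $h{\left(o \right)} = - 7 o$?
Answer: $4874$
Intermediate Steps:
$h{\left(5 \right)} \left(-138\right) + 44 = \left(-7\right) 5 \left(-138\right) + 44 = \left(-35\right) \left(-138\right) + 44 = 4830 + 44 = 4874$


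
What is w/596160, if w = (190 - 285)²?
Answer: 1805/119232 ≈ 0.015139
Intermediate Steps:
w = 9025 (w = (-95)² = 9025)
w/596160 = 9025/596160 = 9025*(1/596160) = 1805/119232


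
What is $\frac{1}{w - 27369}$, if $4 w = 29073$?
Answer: $- \frac{4}{80403} \approx -4.9749 \cdot 10^{-5}$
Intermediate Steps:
$w = \frac{29073}{4}$ ($w = \frac{1}{4} \cdot 29073 = \frac{29073}{4} \approx 7268.3$)
$\frac{1}{w - 27369} = \frac{1}{\frac{29073}{4} - 27369} = \frac{1}{- \frac{80403}{4}} = - \frac{4}{80403}$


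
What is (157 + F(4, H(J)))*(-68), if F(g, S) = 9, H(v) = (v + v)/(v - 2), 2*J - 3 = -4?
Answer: -11288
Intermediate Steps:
J = -½ (J = 3/2 + (½)*(-4) = 3/2 - 2 = -½ ≈ -0.50000)
H(v) = 2*v/(-2 + v) (H(v) = (2*v)/(-2 + v) = 2*v/(-2 + v))
(157 + F(4, H(J)))*(-68) = (157 + 9)*(-68) = 166*(-68) = -11288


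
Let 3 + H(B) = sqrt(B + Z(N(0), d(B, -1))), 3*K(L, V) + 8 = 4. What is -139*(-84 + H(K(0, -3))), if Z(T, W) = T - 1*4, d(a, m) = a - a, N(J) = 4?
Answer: 12093 - 278*I*sqrt(3)/3 ≈ 12093.0 - 160.5*I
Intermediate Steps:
d(a, m) = 0
Z(T, W) = -4 + T (Z(T, W) = T - 4 = -4 + T)
K(L, V) = -4/3 (K(L, V) = -8/3 + (1/3)*4 = -8/3 + 4/3 = -4/3)
H(B) = -3 + sqrt(B) (H(B) = -3 + sqrt(B + (-4 + 4)) = -3 + sqrt(B + 0) = -3 + sqrt(B))
-139*(-84 + H(K(0, -3))) = -139*(-84 + (-3 + sqrt(-4/3))) = -139*(-84 + (-3 + 2*I*sqrt(3)/3)) = -139*(-87 + 2*I*sqrt(3)/3) = 12093 - 278*I*sqrt(3)/3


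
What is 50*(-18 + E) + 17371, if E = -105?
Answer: 11221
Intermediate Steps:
50*(-18 + E) + 17371 = 50*(-18 - 105) + 17371 = 50*(-123) + 17371 = -6150 + 17371 = 11221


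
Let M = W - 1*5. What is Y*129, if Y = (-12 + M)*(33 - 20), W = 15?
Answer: -3354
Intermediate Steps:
M = 10 (M = 15 - 1*5 = 15 - 5 = 10)
Y = -26 (Y = (-12 + 10)*(33 - 20) = -2*13 = -26)
Y*129 = -26*129 = -3354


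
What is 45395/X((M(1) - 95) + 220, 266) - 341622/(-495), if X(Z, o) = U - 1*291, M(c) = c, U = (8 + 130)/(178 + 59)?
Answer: 673629119/1261865 ≈ 533.84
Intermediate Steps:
U = 46/79 (U = 138/237 = 138*(1/237) = 46/79 ≈ 0.58228)
X(Z, o) = -22943/79 (X(Z, o) = 46/79 - 1*291 = 46/79 - 291 = -22943/79)
45395/X((M(1) - 95) + 220, 266) - 341622/(-495) = 45395/(-22943/79) - 341622/(-495) = 45395*(-79/22943) - 341622*(-1/495) = -3586205/22943 + 37958/55 = 673629119/1261865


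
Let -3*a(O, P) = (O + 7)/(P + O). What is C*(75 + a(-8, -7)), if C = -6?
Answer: -6748/15 ≈ -449.87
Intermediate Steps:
a(O, P) = -(7 + O)/(3*(O + P)) (a(O, P) = -(O + 7)/(3*(P + O)) = -(7 + O)/(3*(O + P)))
C*(75 + a(-8, -7)) = -6*(75 + (-7 - 1*(-8))/(3*(-8 - 7))) = -6*(75 + (1/3)*(-7 + 8)/(-15)) = -6*(75 + (1/3)*(-1/15)*1) = -6*(75 - 1/45) = -6*3374/45 = -6748/15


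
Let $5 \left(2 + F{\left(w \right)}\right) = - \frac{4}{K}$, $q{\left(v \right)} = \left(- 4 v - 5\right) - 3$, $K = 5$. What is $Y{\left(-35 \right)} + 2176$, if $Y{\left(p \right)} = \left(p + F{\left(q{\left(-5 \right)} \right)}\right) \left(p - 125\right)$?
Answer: $\frac{40608}{5} \approx 8121.6$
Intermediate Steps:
$q{\left(v \right)} = -8 - 4 v$ ($q{\left(v \right)} = \left(-5 - 4 v\right) - 3 = -8 - 4 v$)
$F{\left(w \right)} = - \frac{54}{25}$ ($F{\left(w \right)} = -2 + \frac{\left(-4\right) \frac{1}{5}}{5} = -2 + \frac{1}{5} \left(- \frac{4}{5}\right) = -2 - \frac{4}{25} = - \frac{54}{25}$)
$Y{\left(p \right)} = \left(-125 + p\right) \left(- \frac{54}{25} + p\right)$ ($Y{\left(p \right)} = \left(p - \frac{54}{25}\right) \left(p - 125\right) = \left(- \frac{54}{25} + p\right) \left(-125 + p\right) = \left(-125 + p\right) \left(- \frac{54}{25} + p\right)$)
$Y{\left(-35 \right)} + 2176 = \left(270 + \left(-35\right)^{2} - - \frac{22253}{5}\right) + 2176 = \left(270 + 1225 + \frac{22253}{5}\right) + 2176 = \frac{29728}{5} + 2176 = \frac{40608}{5}$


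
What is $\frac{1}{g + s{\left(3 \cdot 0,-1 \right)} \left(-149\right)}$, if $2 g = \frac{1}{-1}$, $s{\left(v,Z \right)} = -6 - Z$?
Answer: $\frac{2}{1489} \approx 0.0013432$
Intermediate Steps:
$g = - \frac{1}{2}$ ($g = \frac{1}{2 \left(-1\right)} = \frac{1}{2} \left(-1\right) = - \frac{1}{2} \approx -0.5$)
$\frac{1}{g + s{\left(3 \cdot 0,-1 \right)} \left(-149\right)} = \frac{1}{- \frac{1}{2} + \left(-6 - -1\right) \left(-149\right)} = \frac{1}{- \frac{1}{2} + \left(-6 + 1\right) \left(-149\right)} = \frac{1}{- \frac{1}{2} - -745} = \frac{1}{- \frac{1}{2} + 745} = \frac{1}{\frac{1489}{2}} = \frac{2}{1489}$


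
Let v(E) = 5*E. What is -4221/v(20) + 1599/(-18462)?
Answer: -13014667/307700 ≈ -42.297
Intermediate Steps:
-4221/v(20) + 1599/(-18462) = -4221/(5*20) + 1599/(-18462) = -4221/100 + 1599*(-1/18462) = -4221*1/100 - 533/6154 = -4221/100 - 533/6154 = -13014667/307700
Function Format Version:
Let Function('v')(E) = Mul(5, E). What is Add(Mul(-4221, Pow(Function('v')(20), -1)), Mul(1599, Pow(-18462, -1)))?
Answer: Rational(-13014667, 307700) ≈ -42.297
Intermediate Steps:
Add(Mul(-4221, Pow(Function('v')(20), -1)), Mul(1599, Pow(-18462, -1))) = Add(Mul(-4221, Pow(Mul(5, 20), -1)), Mul(1599, Pow(-18462, -1))) = Add(Mul(-4221, Pow(100, -1)), Mul(1599, Rational(-1, 18462))) = Add(Mul(-4221, Rational(1, 100)), Rational(-533, 6154)) = Add(Rational(-4221, 100), Rational(-533, 6154)) = Rational(-13014667, 307700)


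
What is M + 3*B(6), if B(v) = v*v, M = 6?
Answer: 114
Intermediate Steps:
B(v) = v²
M + 3*B(6) = 6 + 3*6² = 6 + 3*36 = 6 + 108 = 114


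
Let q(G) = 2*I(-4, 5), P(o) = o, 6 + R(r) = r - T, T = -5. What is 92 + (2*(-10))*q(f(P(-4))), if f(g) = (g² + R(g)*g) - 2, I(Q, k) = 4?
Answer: -68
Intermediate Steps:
R(r) = -1 + r (R(r) = -6 + (r - 1*(-5)) = -6 + (r + 5) = -6 + (5 + r) = -1 + r)
f(g) = -2 + g² + g*(-1 + g) (f(g) = (g² + (-1 + g)*g) - 2 = (g² + g*(-1 + g)) - 2 = -2 + g² + g*(-1 + g))
q(G) = 8 (q(G) = 2*4 = 8)
92 + (2*(-10))*q(f(P(-4))) = 92 + (2*(-10))*8 = 92 - 20*8 = 92 - 160 = -68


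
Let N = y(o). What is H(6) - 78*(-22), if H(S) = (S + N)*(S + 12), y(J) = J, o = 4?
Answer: 1896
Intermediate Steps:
N = 4
H(S) = (4 + S)*(12 + S) (H(S) = (S + 4)*(S + 12) = (4 + S)*(12 + S))
H(6) - 78*(-22) = (48 + 6² + 16*6) - 78*(-22) = (48 + 36 + 96) + 1716 = 180 + 1716 = 1896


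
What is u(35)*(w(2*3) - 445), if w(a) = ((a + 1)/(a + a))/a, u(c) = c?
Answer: -1121155/72 ≈ -15572.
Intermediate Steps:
w(a) = (1 + a)/(2*a²) (w(a) = ((1 + a)/((2*a)))/a = ((1 + a)*(1/(2*a)))/a = ((1 + a)/(2*a))/a = (1 + a)/(2*a²))
u(35)*(w(2*3) - 445) = 35*((1 + 2*3)/(2*(2*3)²) - 445) = 35*((½)*(1 + 6)/6² - 445) = 35*((½)*(1/36)*7 - 445) = 35*(7/72 - 445) = 35*(-32033/72) = -1121155/72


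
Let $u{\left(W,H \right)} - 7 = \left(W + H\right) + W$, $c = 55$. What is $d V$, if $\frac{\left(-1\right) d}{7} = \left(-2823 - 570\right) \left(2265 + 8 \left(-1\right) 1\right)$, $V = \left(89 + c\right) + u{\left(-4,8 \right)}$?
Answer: $8094507057$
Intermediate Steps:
$u{\left(W,H \right)} = 7 + H + 2 W$ ($u{\left(W,H \right)} = 7 + \left(\left(W + H\right) + W\right) = 7 + \left(\left(H + W\right) + W\right) = 7 + \left(H + 2 W\right) = 7 + H + 2 W$)
$V = 151$ ($V = \left(89 + 55\right) + \left(7 + 8 + 2 \left(-4\right)\right) = 144 + \left(7 + 8 - 8\right) = 144 + 7 = 151$)
$d = 53606007$ ($d = - 7 \left(-2823 - 570\right) \left(2265 + 8 \left(-1\right) 1\right) = - 7 \left(- 3393 \left(2265 - 8\right)\right) = - 7 \left(\left(-3393\right) 2257\right) = \left(-7\right) \left(-7658001\right) = 53606007$)
$d V = 53606007 \cdot 151 = 8094507057$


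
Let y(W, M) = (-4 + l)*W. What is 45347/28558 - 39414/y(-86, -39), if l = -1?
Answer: -553042901/6139970 ≈ -90.073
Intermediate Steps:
y(W, M) = -5*W (y(W, M) = (-4 - 1)*W = -5*W)
45347/28558 - 39414/y(-86, -39) = 45347/28558 - 39414/((-5*(-86))) = 45347*(1/28558) - 39414/430 = 45347/28558 - 39414*1/430 = 45347/28558 - 19707/215 = -553042901/6139970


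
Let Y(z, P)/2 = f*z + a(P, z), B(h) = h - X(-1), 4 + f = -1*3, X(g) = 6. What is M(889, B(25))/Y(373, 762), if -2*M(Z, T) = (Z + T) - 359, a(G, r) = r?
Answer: 183/2984 ≈ 0.061327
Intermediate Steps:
f = -7 (f = -4 - 1*3 = -4 - 3 = -7)
B(h) = -6 + h (B(h) = h - 1*6 = h - 6 = -6 + h)
M(Z, T) = 359/2 - T/2 - Z/2 (M(Z, T) = -((Z + T) - 359)/2 = -((T + Z) - 359)/2 = -(-359 + T + Z)/2 = 359/2 - T/2 - Z/2)
Y(z, P) = -12*z (Y(z, P) = 2*(-7*z + z) = 2*(-6*z) = -12*z)
M(889, B(25))/Y(373, 762) = (359/2 - (-6 + 25)/2 - ½*889)/((-12*373)) = (359/2 - ½*19 - 889/2)/(-4476) = (359/2 - 19/2 - 889/2)*(-1/4476) = -549/2*(-1/4476) = 183/2984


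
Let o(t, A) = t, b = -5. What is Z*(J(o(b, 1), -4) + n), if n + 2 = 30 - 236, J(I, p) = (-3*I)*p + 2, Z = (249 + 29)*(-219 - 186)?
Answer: 29948940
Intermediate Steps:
Z = -112590 (Z = 278*(-405) = -112590)
J(I, p) = 2 - 3*I*p (J(I, p) = -3*I*p + 2 = 2 - 3*I*p)
n = -208 (n = -2 + (30 - 236) = -2 - 206 = -208)
Z*(J(o(b, 1), -4) + n) = -112590*((2 - 3*(-5)*(-4)) - 208) = -112590*((2 - 60) - 208) = -112590*(-58 - 208) = -112590*(-266) = 29948940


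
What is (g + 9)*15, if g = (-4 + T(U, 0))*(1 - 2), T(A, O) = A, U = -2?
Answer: 225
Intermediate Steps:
g = 6 (g = (-4 - 2)*(1 - 2) = -6*(-1) = 6)
(g + 9)*15 = (6 + 9)*15 = 15*15 = 225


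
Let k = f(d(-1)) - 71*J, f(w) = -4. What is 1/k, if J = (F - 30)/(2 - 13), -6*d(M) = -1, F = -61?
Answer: -11/6505 ≈ -0.0016910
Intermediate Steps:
d(M) = ⅙ (d(M) = -⅙*(-1) = ⅙)
J = 91/11 (J = (-61 - 30)/(2 - 13) = -91/(-11) = -91*(-1/11) = 91/11 ≈ 8.2727)
k = -6505/11 (k = -4 - 71*91/11 = -4 - 6461/11 = -6505/11 ≈ -591.36)
1/k = 1/(-6505/11) = -11/6505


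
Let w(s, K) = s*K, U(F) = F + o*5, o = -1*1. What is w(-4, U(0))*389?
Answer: 7780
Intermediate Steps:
o = -1
U(F) = -5 + F (U(F) = F - 1*5 = F - 5 = -5 + F)
w(s, K) = K*s
w(-4, U(0))*389 = ((-5 + 0)*(-4))*389 = -5*(-4)*389 = 20*389 = 7780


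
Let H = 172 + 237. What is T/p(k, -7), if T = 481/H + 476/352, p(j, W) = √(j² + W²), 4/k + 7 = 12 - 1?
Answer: 90999*√2/359920 ≈ 0.35756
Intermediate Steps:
k = 1 (k = 4/(-7 + (12 - 1)) = 4/(-7 + 11) = 4/4 = 4*(¼) = 1)
H = 409
p(j, W) = √(W² + j²)
T = 90999/35992 (T = 481/409 + 476/352 = 481*(1/409) + 476*(1/352) = 481/409 + 119/88 = 90999/35992 ≈ 2.5283)
T/p(k, -7) = 90999/(35992*(√((-7)² + 1²))) = 90999/(35992*(√(49 + 1))) = 90999/(35992*(√50)) = 90999/(35992*((5*√2))) = 90999*(√2/10)/35992 = 90999*√2/359920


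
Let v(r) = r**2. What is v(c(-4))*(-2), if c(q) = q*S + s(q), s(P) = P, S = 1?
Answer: -128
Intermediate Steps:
c(q) = 2*q (c(q) = q*1 + q = q + q = 2*q)
v(c(-4))*(-2) = (2*(-4))**2*(-2) = (-8)**2*(-2) = 64*(-2) = -128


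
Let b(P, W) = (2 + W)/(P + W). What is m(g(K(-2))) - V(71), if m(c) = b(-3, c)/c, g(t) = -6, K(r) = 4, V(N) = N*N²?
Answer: -9663599/27 ≈ -3.5791e+5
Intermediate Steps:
V(N) = N³
b(P, W) = (2 + W)/(P + W)
m(c) = (2 + c)/(c*(-3 + c)) (m(c) = ((2 + c)/(-3 + c))/c = (2 + c)/(c*(-3 + c)))
m(g(K(-2))) - V(71) = (2 - 6)/((-6)*(-3 - 6)) - 1*71³ = -⅙*(-4)/(-9) - 1*357911 = -⅙*(-⅑)*(-4) - 357911 = -2/27 - 357911 = -9663599/27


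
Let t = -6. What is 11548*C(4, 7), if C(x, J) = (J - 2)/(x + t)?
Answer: -28870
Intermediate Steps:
C(x, J) = (-2 + J)/(-6 + x) (C(x, J) = (J - 2)/(x - 6) = (-2 + J)/(-6 + x))
11548*C(4, 7) = 11548*((-2 + 7)/(-6 + 4)) = 11548*(5/(-2)) = 11548*(-½*5) = 11548*(-5/2) = -28870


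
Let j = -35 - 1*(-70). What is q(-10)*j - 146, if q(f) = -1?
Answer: -181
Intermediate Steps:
j = 35 (j = -35 + 70 = 35)
q(-10)*j - 146 = -1*35 - 146 = -35 - 146 = -181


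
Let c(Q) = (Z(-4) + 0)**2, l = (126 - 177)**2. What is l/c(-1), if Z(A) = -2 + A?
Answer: 289/4 ≈ 72.250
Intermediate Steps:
l = 2601 (l = (-51)**2 = 2601)
c(Q) = 36 (c(Q) = ((-2 - 4) + 0)**2 = (-6 + 0)**2 = (-6)**2 = 36)
l/c(-1) = 2601/36 = (1/36)*2601 = 289/4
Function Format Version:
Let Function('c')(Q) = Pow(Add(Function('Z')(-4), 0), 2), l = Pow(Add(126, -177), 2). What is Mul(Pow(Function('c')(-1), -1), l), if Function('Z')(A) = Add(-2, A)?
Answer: Rational(289, 4) ≈ 72.250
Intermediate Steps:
l = 2601 (l = Pow(-51, 2) = 2601)
Function('c')(Q) = 36 (Function('c')(Q) = Pow(Add(Add(-2, -4), 0), 2) = Pow(Add(-6, 0), 2) = Pow(-6, 2) = 36)
Mul(Pow(Function('c')(-1), -1), l) = Mul(Pow(36, -1), 2601) = Mul(Rational(1, 36), 2601) = Rational(289, 4)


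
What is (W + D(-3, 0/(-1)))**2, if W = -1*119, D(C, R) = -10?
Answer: 16641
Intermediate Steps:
W = -119
(W + D(-3, 0/(-1)))**2 = (-119 - 10)**2 = (-129)**2 = 16641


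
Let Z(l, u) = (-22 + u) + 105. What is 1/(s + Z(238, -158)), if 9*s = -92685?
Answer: -3/31120 ≈ -9.6401e-5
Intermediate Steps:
Z(l, u) = 83 + u
s = -30895/3 (s = (⅑)*(-92685) = -30895/3 ≈ -10298.)
1/(s + Z(238, -158)) = 1/(-30895/3 + (83 - 158)) = 1/(-30895/3 - 75) = 1/(-31120/3) = -3/31120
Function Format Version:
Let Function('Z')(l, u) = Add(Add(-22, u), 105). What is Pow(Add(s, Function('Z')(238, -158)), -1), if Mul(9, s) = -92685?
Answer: Rational(-3, 31120) ≈ -9.6401e-5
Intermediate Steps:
Function('Z')(l, u) = Add(83, u)
s = Rational(-30895, 3) (s = Mul(Rational(1, 9), -92685) = Rational(-30895, 3) ≈ -10298.)
Pow(Add(s, Function('Z')(238, -158)), -1) = Pow(Add(Rational(-30895, 3), Add(83, -158)), -1) = Pow(Add(Rational(-30895, 3), -75), -1) = Pow(Rational(-31120, 3), -1) = Rational(-3, 31120)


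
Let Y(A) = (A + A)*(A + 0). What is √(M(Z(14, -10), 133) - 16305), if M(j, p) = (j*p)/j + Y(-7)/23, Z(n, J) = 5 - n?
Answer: I*√8552734/23 ≈ 127.15*I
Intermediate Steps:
Y(A) = 2*A² (Y(A) = (2*A)*A = 2*A²)
M(j, p) = 98/23 + p (M(j, p) = (j*p)/j + (2*(-7)²)/23 = p + (2*49)*(1/23) = p + 98*(1/23) = p + 98/23 = 98/23 + p)
√(M(Z(14, -10), 133) - 16305) = √((98/23 + 133) - 16305) = √(3157/23 - 16305) = √(-371858/23) = I*√8552734/23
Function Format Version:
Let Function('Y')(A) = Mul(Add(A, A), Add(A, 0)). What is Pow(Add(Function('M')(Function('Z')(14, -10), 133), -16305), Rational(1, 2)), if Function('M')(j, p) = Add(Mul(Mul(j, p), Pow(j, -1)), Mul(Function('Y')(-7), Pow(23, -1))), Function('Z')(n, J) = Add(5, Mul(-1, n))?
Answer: Mul(Rational(1, 23), I, Pow(8552734, Rational(1, 2))) ≈ Mul(127.15, I)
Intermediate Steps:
Function('Y')(A) = Mul(2, Pow(A, 2)) (Function('Y')(A) = Mul(Mul(2, A), A) = Mul(2, Pow(A, 2)))
Function('M')(j, p) = Add(Rational(98, 23), p) (Function('M')(j, p) = Add(Mul(Mul(j, p), Pow(j, -1)), Mul(Mul(2, Pow(-7, 2)), Pow(23, -1))) = Add(p, Mul(Mul(2, 49), Rational(1, 23))) = Add(p, Mul(98, Rational(1, 23))) = Add(p, Rational(98, 23)) = Add(Rational(98, 23), p))
Pow(Add(Function('M')(Function('Z')(14, -10), 133), -16305), Rational(1, 2)) = Pow(Add(Add(Rational(98, 23), 133), -16305), Rational(1, 2)) = Pow(Add(Rational(3157, 23), -16305), Rational(1, 2)) = Pow(Rational(-371858, 23), Rational(1, 2)) = Mul(Rational(1, 23), I, Pow(8552734, Rational(1, 2)))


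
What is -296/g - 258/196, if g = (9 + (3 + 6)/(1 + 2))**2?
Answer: -1487/441 ≈ -3.3719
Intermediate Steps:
g = 144 (g = (9 + 9/3)**2 = (9 + 9*(1/3))**2 = (9 + 3)**2 = 12**2 = 144)
-296/g - 258/196 = -296/144 - 258/196 = -296*1/144 - 258*1/196 = -37/18 - 129/98 = -1487/441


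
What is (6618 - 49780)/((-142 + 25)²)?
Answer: -43162/13689 ≈ -3.1530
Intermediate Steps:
(6618 - 49780)/((-142 + 25)²) = -43162/((-117)²) = -43162/13689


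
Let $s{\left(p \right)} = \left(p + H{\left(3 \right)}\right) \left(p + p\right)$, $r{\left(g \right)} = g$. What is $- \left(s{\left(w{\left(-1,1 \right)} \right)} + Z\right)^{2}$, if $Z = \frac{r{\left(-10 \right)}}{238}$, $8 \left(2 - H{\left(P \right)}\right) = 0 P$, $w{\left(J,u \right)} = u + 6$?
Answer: $- \frac{224670121}{14161} \approx -15865.0$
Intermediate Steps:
$w{\left(J,u \right)} = 6 + u$
$H{\left(P \right)} = 2$ ($H{\left(P \right)} = 2 - \frac{0 P}{8} = 2 - 0 = 2 + 0 = 2$)
$Z = - \frac{5}{119}$ ($Z = - \frac{10}{238} = \left(-10\right) \frac{1}{238} = - \frac{5}{119} \approx -0.042017$)
$s{\left(p \right)} = 2 p \left(2 + p\right)$ ($s{\left(p \right)} = \left(p + 2\right) \left(p + p\right) = \left(2 + p\right) 2 p = 2 p \left(2 + p\right)$)
$- \left(s{\left(w{\left(-1,1 \right)} \right)} + Z\right)^{2} = - \left(2 \left(6 + 1\right) \left(2 + \left(6 + 1\right)\right) - \frac{5}{119}\right)^{2} = - \left(2 \cdot 7 \left(2 + 7\right) - \frac{5}{119}\right)^{2} = - \left(2 \cdot 7 \cdot 9 - \frac{5}{119}\right)^{2} = - \left(126 - \frac{5}{119}\right)^{2} = - \left(\frac{14989}{119}\right)^{2} = \left(-1\right) \frac{224670121}{14161} = - \frac{224670121}{14161}$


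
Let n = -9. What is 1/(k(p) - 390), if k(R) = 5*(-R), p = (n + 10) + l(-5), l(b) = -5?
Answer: -1/370 ≈ -0.0027027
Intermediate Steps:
p = -4 (p = (-9 + 10) - 5 = 1 - 5 = -4)
k(R) = -5*R
1/(k(p) - 390) = 1/(-5*(-4) - 390) = 1/(20 - 390) = 1/(-370) = -1/370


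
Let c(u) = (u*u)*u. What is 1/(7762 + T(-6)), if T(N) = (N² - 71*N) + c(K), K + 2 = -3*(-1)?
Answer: 1/8225 ≈ 0.00012158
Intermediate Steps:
K = 1 (K = -2 - 3*(-1) = -2 + 3 = 1)
c(u) = u³ (c(u) = u²*u = u³)
T(N) = 1 + N² - 71*N (T(N) = (N² - 71*N) + 1³ = (N² - 71*N) + 1 = 1 + N² - 71*N)
1/(7762 + T(-6)) = 1/(7762 + (1 + (-6)² - 71*(-6))) = 1/(7762 + (1 + 36 + 426)) = 1/(7762 + 463) = 1/8225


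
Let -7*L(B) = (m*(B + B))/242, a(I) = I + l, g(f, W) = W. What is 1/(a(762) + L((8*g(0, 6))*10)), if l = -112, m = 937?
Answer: 847/100790 ≈ 0.0084036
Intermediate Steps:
a(I) = -112 + I (a(I) = I - 112 = -112 + I)
L(B) = -937*B/847 (L(B) = -937*(B + B)/(7*242) = -937*(2*B)/(7*242) = -1874*B/(7*242) = -937*B/847)
1/(a(762) + L((8*g(0, 6))*10)) = 1/((-112 + 762) - 937*8*6*10/847) = 1/(650 - 44976*10/847) = 1/(650 - 937/847*480) = 1/(650 - 449760/847) = 1/(100790/847) = 847/100790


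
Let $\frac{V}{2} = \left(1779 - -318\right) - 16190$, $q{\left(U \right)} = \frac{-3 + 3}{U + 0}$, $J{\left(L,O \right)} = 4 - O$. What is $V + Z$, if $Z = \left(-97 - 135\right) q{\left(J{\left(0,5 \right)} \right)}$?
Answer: $-28186$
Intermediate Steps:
$q{\left(U \right)} = 0$ ($q{\left(U \right)} = \frac{0}{U} = 0$)
$V = -28186$ ($V = 2 \left(\left(1779 - -318\right) - 16190\right) = 2 \left(\left(1779 + 318\right) - 16190\right) = 2 \left(2097 - 16190\right) = 2 \left(-14093\right) = -28186$)
$Z = 0$ ($Z = \left(-97 - 135\right) 0 = \left(-232\right) 0 = 0$)
$V + Z = -28186 + 0 = -28186$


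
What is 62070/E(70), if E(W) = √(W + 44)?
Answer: 10345*√114/19 ≈ 5813.4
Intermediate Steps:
E(W) = √(44 + W)
62070/E(70) = 62070/(√(44 + 70)) = 62070/(√114) = 62070*(√114/114) = 10345*√114/19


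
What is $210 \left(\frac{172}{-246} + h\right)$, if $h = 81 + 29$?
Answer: $\frac{941080}{41} \approx 22953.0$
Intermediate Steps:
$h = 110$
$210 \left(\frac{172}{-246} + h\right) = 210 \left(\frac{172}{-246} + 110\right) = 210 \left(172 \left(- \frac{1}{246}\right) + 110\right) = 210 \left(- \frac{86}{123} + 110\right) = 210 \cdot \frac{13444}{123} = \frac{941080}{41}$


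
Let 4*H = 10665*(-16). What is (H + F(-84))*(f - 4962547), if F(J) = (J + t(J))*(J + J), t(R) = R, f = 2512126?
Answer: 35374277556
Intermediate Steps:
H = -42660 (H = (10665*(-16))/4 = (¼)*(-170640) = -42660)
F(J) = 4*J² (F(J) = (J + J)*(J + J) = (2*J)*(2*J) = 4*J²)
(H + F(-84))*(f - 4962547) = (-42660 + 4*(-84)²)*(2512126 - 4962547) = (-42660 + 4*7056)*(-2450421) = (-42660 + 28224)*(-2450421) = -14436*(-2450421) = 35374277556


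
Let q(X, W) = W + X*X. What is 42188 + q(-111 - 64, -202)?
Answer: 72611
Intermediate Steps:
q(X, W) = W + X²
42188 + q(-111 - 64, -202) = 42188 + (-202 + (-111 - 64)²) = 42188 + (-202 + (-175)²) = 42188 + (-202 + 30625) = 42188 + 30423 = 72611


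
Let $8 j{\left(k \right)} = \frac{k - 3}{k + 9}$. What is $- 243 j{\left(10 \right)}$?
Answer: $- \frac{1701}{152} \approx -11.191$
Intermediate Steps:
$j{\left(k \right)} = \frac{-3 + k}{8 \left(9 + k\right)}$ ($j{\left(k \right)} = \frac{\left(k - 3\right) \frac{1}{k + 9}}{8} = \frac{\left(-3 + k\right) \frac{1}{9 + k}}{8} = \frac{\frac{1}{9 + k} \left(-3 + k\right)}{8} = \frac{-3 + k}{8 \left(9 + k\right)}$)
$- 243 j{\left(10 \right)} = - 243 \frac{-3 + 10}{8 \left(9 + 10\right)} = - 243 \cdot \frac{1}{8} \cdot \frac{1}{19} \cdot 7 = \left(-243\right) \frac{7}{152} = - \frac{1701}{152}$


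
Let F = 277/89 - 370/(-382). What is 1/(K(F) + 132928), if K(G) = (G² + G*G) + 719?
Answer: 288966001/38629064084415 ≈ 7.4805e-6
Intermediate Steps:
F = 69372/16999 (F = 277*(1/89) - 370*(-1/382) = 277/89 + 185/191 = 69372/16999 ≈ 4.0809)
K(G) = 719 + 2*G² (K(G) = (G² + G²) + 719 = 2*G² + 719 = 719 + 2*G²)
1/(K(F) + 132928) = 1/((719 + 2*(69372/16999)²) + 132928) = 1/((719 + 2*(4812474384/288966001)) + 132928) = 1/((719 + 9624948768/288966001) + 132928) = 1/(217391503487/288966001 + 132928) = 1/(38629064084415/288966001) = 288966001/38629064084415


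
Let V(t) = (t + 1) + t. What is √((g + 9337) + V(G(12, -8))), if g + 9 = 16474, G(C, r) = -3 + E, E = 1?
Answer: √25799 ≈ 160.62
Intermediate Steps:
G(C, r) = -2 (G(C, r) = -3 + 1 = -2)
g = 16465 (g = -9 + 16474 = 16465)
V(t) = 1 + 2*t (V(t) = (1 + t) + t = 1 + 2*t)
√((g + 9337) + V(G(12, -8))) = √((16465 + 9337) + (1 + 2*(-2))) = √(25802 + (1 - 4)) = √(25802 - 3) = √25799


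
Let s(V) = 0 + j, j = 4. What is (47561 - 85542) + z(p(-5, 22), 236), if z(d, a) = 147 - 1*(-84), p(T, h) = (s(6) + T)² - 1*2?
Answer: -37750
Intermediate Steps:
s(V) = 4 (s(V) = 0 + 4 = 4)
p(T, h) = -2 + (4 + T)² (p(T, h) = (4 + T)² - 1*2 = (4 + T)² - 2 = -2 + (4 + T)²)
z(d, a) = 231 (z(d, a) = 147 + 84 = 231)
(47561 - 85542) + z(p(-5, 22), 236) = (47561 - 85542) + 231 = -37981 + 231 = -37750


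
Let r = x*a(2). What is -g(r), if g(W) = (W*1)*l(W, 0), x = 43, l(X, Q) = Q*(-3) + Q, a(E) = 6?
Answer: 0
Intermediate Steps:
l(X, Q) = -2*Q (l(X, Q) = -3*Q + Q = -2*Q)
r = 258 (r = 43*6 = 258)
g(W) = 0 (g(W) = (W*1)*(-2*0) = W*0 = 0)
-g(r) = -1*0 = 0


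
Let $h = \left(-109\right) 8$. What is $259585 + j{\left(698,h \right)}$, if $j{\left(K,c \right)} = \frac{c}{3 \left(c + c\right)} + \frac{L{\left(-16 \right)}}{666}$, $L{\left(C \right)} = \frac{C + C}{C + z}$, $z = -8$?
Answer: $\frac{518651167}{1998} \approx 2.5959 \cdot 10^{5}$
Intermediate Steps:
$h = -872$
$L{\left(C \right)} = \frac{2 C}{-8 + C}$ ($L{\left(C \right)} = \frac{C + C}{C - 8} = \frac{2 C}{-8 + C}$)
$j{\left(K,c \right)} = \frac{337}{1998}$ ($j{\left(K,c \right)} = \frac{c}{3 \left(c + c\right)} + \frac{2 \left(-16\right) \frac{1}{-8 - 16}}{666} = \frac{c}{3 \cdot 2 c} + 2 \left(-16\right) \frac{1}{-24} \cdot \frac{1}{666} = \frac{c}{6 c} + 2 \left(-16\right) \left(- \frac{1}{24}\right) \frac{1}{666} = c \frac{1}{6 c} + \frac{4}{3} \cdot \frac{1}{666} = \frac{1}{6} + \frac{2}{999} = \frac{337}{1998}$)
$259585 + j{\left(698,h \right)} = 259585 + \frac{337}{1998} = \frac{518651167}{1998}$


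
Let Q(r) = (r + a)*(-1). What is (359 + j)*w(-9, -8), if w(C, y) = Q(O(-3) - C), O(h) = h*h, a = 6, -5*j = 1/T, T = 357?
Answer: -5126512/595 ≈ -8616.0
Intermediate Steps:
j = -1/1785 (j = -1/5/357 = -1/5*1/357 = -1/1785 ≈ -0.00056022)
O(h) = h**2
Q(r) = -6 - r (Q(r) = (r + 6)*(-1) = (6 + r)*(-1) = -6 - r)
w(C, y) = -15 + C (w(C, y) = -6 - ((-3)**2 - C) = -6 - (9 - C) = -6 + (-9 + C) = -15 + C)
(359 + j)*w(-9, -8) = (359 - 1/1785)*(-15 - 9) = (640814/1785)*(-24) = -5126512/595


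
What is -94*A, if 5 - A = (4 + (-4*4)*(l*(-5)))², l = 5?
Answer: 15341834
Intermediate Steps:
A = -163211 (A = 5 - (4 + (-4*4)*(5*(-5)))² = 5 - (4 - 16*(-25))² = 5 - (4 + 400)² = 5 - 1*404² = 5 - 1*163216 = 5 - 163216 = -163211)
-94*A = -94*(-163211) = 15341834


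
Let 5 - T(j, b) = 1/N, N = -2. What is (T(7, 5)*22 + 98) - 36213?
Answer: -35994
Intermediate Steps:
T(j, b) = 11/2 (T(j, b) = 5 - 1/(-2) = 5 - 1*(-½) = 5 + ½ = 11/2)
(T(7, 5)*22 + 98) - 36213 = ((11/2)*22 + 98) - 36213 = (121 + 98) - 36213 = 219 - 36213 = -35994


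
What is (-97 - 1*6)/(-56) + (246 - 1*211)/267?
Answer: 29461/14952 ≈ 1.9704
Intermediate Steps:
(-97 - 1*6)/(-56) + (246 - 1*211)/267 = (-97 - 6)*(-1/56) + (246 - 211)*(1/267) = -103*(-1/56) + 35*(1/267) = 103/56 + 35/267 = 29461/14952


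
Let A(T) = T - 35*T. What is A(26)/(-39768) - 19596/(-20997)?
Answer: 7387547/7731562 ≈ 0.95551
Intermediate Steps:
A(T) = -34*T (A(T) = T - 35*T = -34*T)
A(26)/(-39768) - 19596/(-20997) = -34*26/(-39768) - 19596/(-20997) = -884*(-1/39768) - 19596*(-1/20997) = 221/9942 + 6532/6999 = 7387547/7731562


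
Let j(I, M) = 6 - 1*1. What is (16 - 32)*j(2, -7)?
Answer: -80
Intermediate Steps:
j(I, M) = 5 (j(I, M) = 6 - 1 = 5)
(16 - 32)*j(2, -7) = (16 - 32)*5 = -16*5 = -80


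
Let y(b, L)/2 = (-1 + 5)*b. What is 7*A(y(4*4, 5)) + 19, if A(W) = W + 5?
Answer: 950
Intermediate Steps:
y(b, L) = 8*b (y(b, L) = 2*((-1 + 5)*b) = 2*(4*b) = 8*b)
A(W) = 5 + W
7*A(y(4*4, 5)) + 19 = 7*(5 + 8*(4*4)) + 19 = 7*(5 + 8*16) + 19 = 7*(5 + 128) + 19 = 7*133 + 19 = 931 + 19 = 950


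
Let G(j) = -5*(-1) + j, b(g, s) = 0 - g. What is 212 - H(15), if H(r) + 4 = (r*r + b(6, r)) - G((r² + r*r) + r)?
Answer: 467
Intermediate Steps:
b(g, s) = -g
G(j) = 5 + j
H(r) = -15 - r - r² (H(r) = -4 + ((r*r - 1*6) - (5 + ((r² + r*r) + r))) = -4 + ((r² - 6) - (5 + ((r² + r²) + r))) = -4 + ((-6 + r²) - (5 + (2*r² + r))) = -4 + ((-6 + r²) - (5 + (r + 2*r²))) = -4 + ((-6 + r²) - (5 + r + 2*r²)) = -4 + ((-6 + r²) + (-5 - r - 2*r²)) = -4 + (-11 - r - r²) = -15 - r - r²)
212 - H(15) = 212 - (-15 - 1*15 - 1*15²) = 212 - (-15 - 15 - 1*225) = 212 - (-15 - 15 - 225) = 212 - 1*(-255) = 212 + 255 = 467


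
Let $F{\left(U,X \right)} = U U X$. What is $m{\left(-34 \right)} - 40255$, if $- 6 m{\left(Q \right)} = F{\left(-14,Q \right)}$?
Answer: $- \frac{117433}{3} \approx -39144.0$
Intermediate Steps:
$F{\left(U,X \right)} = X U^{2}$ ($F{\left(U,X \right)} = U^{2} X = X U^{2}$)
$m{\left(Q \right)} = - \frac{98 Q}{3}$ ($m{\left(Q \right)} = - \frac{Q \left(-14\right)^{2}}{6} = - \frac{Q 196}{6} = - \frac{196 Q}{6} = - \frac{98 Q}{3}$)
$m{\left(-34 \right)} - 40255 = \left(- \frac{98}{3}\right) \left(-34\right) - 40255 = \frac{3332}{3} - 40255 = - \frac{117433}{3}$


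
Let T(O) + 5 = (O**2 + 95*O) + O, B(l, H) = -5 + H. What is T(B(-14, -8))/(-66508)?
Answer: 271/16627 ≈ 0.016299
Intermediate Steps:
T(O) = -5 + O**2 + 96*O (T(O) = -5 + ((O**2 + 95*O) + O) = -5 + (O**2 + 96*O) = -5 + O**2 + 96*O)
T(B(-14, -8))/(-66508) = (-5 + (-5 - 8)**2 + 96*(-5 - 8))/(-66508) = (-5 + (-13)**2 + 96*(-13))*(-1/66508) = (-5 + 169 - 1248)*(-1/66508) = -1084*(-1/66508) = 271/16627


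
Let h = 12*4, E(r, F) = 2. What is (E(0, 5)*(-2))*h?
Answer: -192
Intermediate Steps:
h = 48
(E(0, 5)*(-2))*h = (2*(-2))*48 = -4*48 = -192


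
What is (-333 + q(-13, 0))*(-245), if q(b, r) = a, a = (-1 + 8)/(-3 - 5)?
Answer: 654395/8 ≈ 81799.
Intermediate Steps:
a = -7/8 (a = 7/(-8) = 7*(-⅛) = -7/8 ≈ -0.87500)
q(b, r) = -7/8
(-333 + q(-13, 0))*(-245) = (-333 - 7/8)*(-245) = -2671/8*(-245) = 654395/8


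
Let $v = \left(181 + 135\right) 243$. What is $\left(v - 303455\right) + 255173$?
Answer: $28506$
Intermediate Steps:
$v = 76788$ ($v = 316 \cdot 243 = 76788$)
$\left(v - 303455\right) + 255173 = \left(76788 - 303455\right) + 255173 = -226667 + 255173 = 28506$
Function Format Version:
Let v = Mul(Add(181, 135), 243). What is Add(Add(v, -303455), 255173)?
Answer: 28506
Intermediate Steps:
v = 76788 (v = Mul(316, 243) = 76788)
Add(Add(v, -303455), 255173) = Add(Add(76788, -303455), 255173) = Add(-226667, 255173) = 28506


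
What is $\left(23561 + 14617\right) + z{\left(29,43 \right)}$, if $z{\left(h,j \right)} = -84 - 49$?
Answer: $38045$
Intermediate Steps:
$z{\left(h,j \right)} = -133$
$\left(23561 + 14617\right) + z{\left(29,43 \right)} = \left(23561 + 14617\right) - 133 = 38178 - 133 = 38045$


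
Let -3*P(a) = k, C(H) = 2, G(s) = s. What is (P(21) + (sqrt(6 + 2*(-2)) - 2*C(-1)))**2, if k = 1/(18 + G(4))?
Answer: 78937/4356 - 265*sqrt(2)/33 ≈ 6.7649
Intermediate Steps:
k = 1/22 (k = 1/(18 + 4) = 1/22 ≈ 0.045455)
P(a) = -1/66 (P(a) = -1/3*1/22 = -1/66)
(P(21) + (sqrt(6 + 2*(-2)) - 2*C(-1)))**2 = (-1/66 + (sqrt(6 + 2*(-2)) - 2*2))**2 = (-1/66 + (sqrt(6 - 4) - 4))**2 = (-1/66 + (sqrt(2) - 4))**2 = (-1/66 + (-4 + sqrt(2)))**2 = (-265/66 + sqrt(2))**2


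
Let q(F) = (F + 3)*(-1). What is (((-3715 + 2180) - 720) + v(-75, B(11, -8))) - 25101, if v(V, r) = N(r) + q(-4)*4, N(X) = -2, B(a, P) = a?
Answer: -27354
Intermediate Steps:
q(F) = -3 - F (q(F) = (3 + F)*(-1) = -3 - F)
v(V, r) = 2 (v(V, r) = -2 + (-3 - 1*(-4))*4 = -2 + (-3 + 4)*4 = -2 + 1*4 = -2 + 4 = 2)
(((-3715 + 2180) - 720) + v(-75, B(11, -8))) - 25101 = (((-3715 + 2180) - 720) + 2) - 25101 = ((-1535 - 720) + 2) - 25101 = (-2255 + 2) - 25101 = -2253 - 25101 = -27354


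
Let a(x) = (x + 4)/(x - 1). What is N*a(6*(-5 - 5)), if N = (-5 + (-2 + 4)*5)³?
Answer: 7000/61 ≈ 114.75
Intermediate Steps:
a(x) = (4 + x)/(-1 + x)
N = 125 (N = (-5 + 2*5)³ = (-5 + 10)³ = 5³ = 125)
N*a(6*(-5 - 5)) = 125*((4 + 6*(-5 - 5))/(-1 + 6*(-5 - 5))) = 125*((4 + 6*(-10))/(-1 + 6*(-10))) = 125*((4 - 60)/(-1 - 60)) = 125*(-56/(-61)) = 125*(-1/61*(-56)) = 125*(56/61) = 7000/61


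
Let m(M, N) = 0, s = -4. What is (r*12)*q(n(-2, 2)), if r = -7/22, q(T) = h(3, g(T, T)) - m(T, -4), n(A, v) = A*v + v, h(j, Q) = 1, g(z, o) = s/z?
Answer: -42/11 ≈ -3.8182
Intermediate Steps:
g(z, o) = -4/z
n(A, v) = v + A*v
q(T) = 1 (q(T) = 1 - 1*0 = 1 + 0 = 1)
r = -7/22 (r = -7*1/22 = -7/22 ≈ -0.31818)
(r*12)*q(n(-2, 2)) = -7/22*12*1 = -42/11*1 = -42/11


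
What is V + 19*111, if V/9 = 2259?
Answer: 22440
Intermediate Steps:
V = 20331 (V = 9*2259 = 20331)
V + 19*111 = 20331 + 19*111 = 20331 + 2109 = 22440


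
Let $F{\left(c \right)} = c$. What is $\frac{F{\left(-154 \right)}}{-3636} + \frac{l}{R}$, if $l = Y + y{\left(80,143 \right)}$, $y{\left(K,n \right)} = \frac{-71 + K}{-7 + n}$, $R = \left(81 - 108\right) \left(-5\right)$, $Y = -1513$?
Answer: $- \frac{20703119}{1854360} \approx -11.165$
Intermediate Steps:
$R = 135$ ($R = \left(-27\right) \left(-5\right) = 135$)
$y{\left(K,n \right)} = \frac{-71 + K}{-7 + n}$
$l = - \frac{205759}{136}$ ($l = -1513 + \frac{-71 + 80}{-7 + 143} = -1513 + \frac{1}{136} \cdot 9 = -1513 + \frac{9}{136} = - \frac{205759}{136} \approx -1512.9$)
$\frac{F{\left(-154 \right)}}{-3636} + \frac{l}{R} = - \frac{154}{-3636} - \frac{205759}{136 \cdot 135} = \left(-154\right) \left(- \frac{1}{3636}\right) - \frac{205759}{18360} = \frac{77}{1818} - \frac{205759}{18360} = - \frac{20703119}{1854360}$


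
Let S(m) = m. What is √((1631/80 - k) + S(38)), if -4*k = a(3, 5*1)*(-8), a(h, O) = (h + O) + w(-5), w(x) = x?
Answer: √20955/20 ≈ 7.2379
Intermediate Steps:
a(h, O) = -5 + O + h (a(h, O) = (h + O) - 5 = (O + h) - 5 = -5 + O + h)
k = 6 (k = -(-5 + 5*1 + 3)*(-8)/4 = -(-5 + 5 + 3)*(-8)/4 = -3*(-8)/4 = -¼*(-24) = 6)
√((1631/80 - k) + S(38)) = √((1631/80 - 1*6) + 38) = √((1631*(1/80) - 6) + 38) = √((1631/80 - 6) + 38) = √(1151/80 + 38) = √(4191/80) = √20955/20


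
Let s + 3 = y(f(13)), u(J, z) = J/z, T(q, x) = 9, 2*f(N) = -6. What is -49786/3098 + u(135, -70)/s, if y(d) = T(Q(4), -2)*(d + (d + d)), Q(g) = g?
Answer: -9744115/607208 ≈ -16.047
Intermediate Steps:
f(N) = -3 (f(N) = (½)*(-6) = -3)
y(d) = 27*d (y(d) = 9*(d + (d + d)) = 9*(d + 2*d) = 9*(3*d) = 27*d)
s = -84 (s = -3 + 27*(-3) = -3 - 81 = -84)
-49786/3098 + u(135, -70)/s = -49786/3098 + (135/(-70))/(-84) = -49786*1/3098 + (135*(-1/70))*(-1/84) = -24893/1549 - 27/14*(-1/84) = -24893/1549 + 9/392 = -9744115/607208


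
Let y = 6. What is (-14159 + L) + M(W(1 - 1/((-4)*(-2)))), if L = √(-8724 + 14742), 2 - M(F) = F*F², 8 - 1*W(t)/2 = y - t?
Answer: -918215/64 + √6018 ≈ -14270.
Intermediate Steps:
W(t) = 4 + 2*t (W(t) = 16 - 2*(6 - t) = 16 + (-12 + 2*t) = 4 + 2*t)
M(F) = 2 - F³ (M(F) = 2 - F*F² = 2 - F³)
L = √6018 ≈ 77.576
(-14159 + L) + M(W(1 - 1/((-4)*(-2)))) = (-14159 + √6018) + (2 - (4 + 2*(1 - 1/((-4)*(-2))))³) = (-14159 + √6018) + (2 - (4 + 2*(1 - (-1)*(-1)/(4*2)))³) = (-14159 + √6018) + (2 - (4 + 2*(1 - 1*⅛))³) = (-14159 + √6018) + (2 - (4 + 2*(1 - ⅛))³) = (-14159 + √6018) + (2 - (4 + 2*(7/8))³) = (-14159 + √6018) + (2 - (4 + 7/4)³) = (-14159 + √6018) + (2 - (23/4)³) = (-14159 + √6018) + (2 - 1*12167/64) = (-14159 + √6018) + (2 - 12167/64) = (-14159 + √6018) - 12039/64 = -918215/64 + √6018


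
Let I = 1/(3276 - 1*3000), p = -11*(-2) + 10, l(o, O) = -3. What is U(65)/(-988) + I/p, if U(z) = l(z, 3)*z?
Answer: 33139/167808 ≈ 0.19748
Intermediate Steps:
p = 32 (p = 22 + 10 = 32)
U(z) = -3*z
I = 1/276 (I = 1/(3276 - 3000) = 1/276 ≈ 0.0036232)
U(65)/(-988) + I/p = -3*65/(-988) + (1/276)/32 = -195*(-1/988) + (1/276)*(1/32) = 15/76 + 1/8832 = 33139/167808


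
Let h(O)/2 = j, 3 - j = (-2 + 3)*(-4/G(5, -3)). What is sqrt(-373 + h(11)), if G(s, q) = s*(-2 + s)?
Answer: I*sqrt(82455)/15 ≈ 19.143*I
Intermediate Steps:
j = 49/15 (j = 3 - (-2 + 3)*(-4*1/(5*(-2 + 5))) = 3 - (-4/(5*3)) = 3 - (-4/15) = 3 - (-4*1/15) = 3 - (-4)/15 = 3 - 1*(-4/15) = 3 + 4/15 = 49/15 ≈ 3.2667)
h(O) = 98/15 (h(O) = 2*(49/15) = 98/15)
sqrt(-373 + h(11)) = sqrt(-373 + 98/15) = sqrt(-5497/15) = I*sqrt(82455)/15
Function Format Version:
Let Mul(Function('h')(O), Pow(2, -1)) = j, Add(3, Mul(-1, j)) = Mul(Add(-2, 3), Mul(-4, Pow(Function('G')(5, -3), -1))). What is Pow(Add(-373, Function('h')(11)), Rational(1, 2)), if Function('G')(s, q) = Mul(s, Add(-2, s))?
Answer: Mul(Rational(1, 15), I, Pow(82455, Rational(1, 2))) ≈ Mul(19.143, I)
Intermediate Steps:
j = Rational(49, 15) (j = Add(3, Mul(-1, Mul(Add(-2, 3), Mul(-4, Pow(Mul(5, Add(-2, 5)), -1))))) = Add(3, Mul(-1, Mul(1, Mul(-4, Pow(Mul(5, 3), -1))))) = Add(3, Mul(-1, Mul(1, Mul(-4, Pow(15, -1))))) = Add(3, Mul(-1, Mul(1, Mul(-4, Rational(1, 15))))) = Add(3, Mul(-1, Mul(1, Rational(-4, 15)))) = Add(3, Mul(-1, Rational(-4, 15))) = Add(3, Rational(4, 15)) = Rational(49, 15) ≈ 3.2667)
Function('h')(O) = Rational(98, 15) (Function('h')(O) = Mul(2, Rational(49, 15)) = Rational(98, 15))
Pow(Add(-373, Function('h')(11)), Rational(1, 2)) = Pow(Add(-373, Rational(98, 15)), Rational(1, 2)) = Pow(Rational(-5497, 15), Rational(1, 2)) = Mul(Rational(1, 15), I, Pow(82455, Rational(1, 2)))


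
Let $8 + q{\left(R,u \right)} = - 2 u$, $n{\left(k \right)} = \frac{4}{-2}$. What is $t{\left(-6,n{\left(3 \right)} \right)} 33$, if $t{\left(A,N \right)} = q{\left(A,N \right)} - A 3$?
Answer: $462$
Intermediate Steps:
$n{\left(k \right)} = -2$ ($n{\left(k \right)} = 4 \left(- \frac{1}{2}\right) = -2$)
$q{\left(R,u \right)} = -8 - 2 u$
$t{\left(A,N \right)} = -8 - 3 A - 2 N$ ($t{\left(A,N \right)} = \left(-8 - 2 N\right) - A 3 = \left(-8 - 2 N\right) - 3 A = -8 - 3 A - 2 N$)
$t{\left(-6,n{\left(3 \right)} \right)} 33 = \left(-8 - -18 - -4\right) 33 = \left(-8 + 18 + 4\right) 33 = 14 \cdot 33 = 462$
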